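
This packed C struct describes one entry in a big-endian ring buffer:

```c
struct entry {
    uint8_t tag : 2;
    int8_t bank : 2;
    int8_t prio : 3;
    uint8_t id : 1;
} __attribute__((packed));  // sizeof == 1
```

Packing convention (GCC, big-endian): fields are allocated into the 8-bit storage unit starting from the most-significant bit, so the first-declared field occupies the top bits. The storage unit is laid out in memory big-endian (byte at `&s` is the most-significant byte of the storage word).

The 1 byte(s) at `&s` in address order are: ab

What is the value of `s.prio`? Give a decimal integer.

-3

[0]=0xab (big-endian) → word 0xab
tag:2 @ bit 6 → (0xab>>6)&0x3 = 0x2
bank:2 @ bit 4 → (0xab>>4)&0x3 = 0x2
prio:3 @ bit 1 → (0xab>>1)&0x7 = 0x5  ←
id:1 @ bit 0 → (0xab>>0)&0x1 = 0x1
prio signed 3b, MSB=1: 5 - 8 = -3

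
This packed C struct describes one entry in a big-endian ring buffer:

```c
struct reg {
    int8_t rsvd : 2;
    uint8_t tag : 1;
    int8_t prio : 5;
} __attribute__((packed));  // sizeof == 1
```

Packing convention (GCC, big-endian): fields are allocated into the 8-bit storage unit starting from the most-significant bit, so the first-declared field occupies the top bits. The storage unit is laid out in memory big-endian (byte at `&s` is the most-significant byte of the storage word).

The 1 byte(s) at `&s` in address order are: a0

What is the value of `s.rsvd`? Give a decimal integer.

[0]=0xa0 (big-endian) → word 0xa0
rsvd [6+:2] = (word>>6) & 0x3 = 2  ←
tag [5+:1] = (word>>5) & 0x1 = 1
prio [0+:5] = (word>>0) & 0x1f = 0
rsvd signed 2b, MSB=1: 2 - 4 = -2

-2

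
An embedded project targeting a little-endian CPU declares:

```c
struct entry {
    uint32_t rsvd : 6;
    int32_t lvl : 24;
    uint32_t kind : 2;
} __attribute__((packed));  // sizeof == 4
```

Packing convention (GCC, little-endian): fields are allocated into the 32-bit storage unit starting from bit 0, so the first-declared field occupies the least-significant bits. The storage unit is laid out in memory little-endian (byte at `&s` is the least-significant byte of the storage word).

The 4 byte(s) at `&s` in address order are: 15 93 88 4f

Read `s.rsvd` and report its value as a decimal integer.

[0]=0x15 [1]=0x93 [2]=0x88 [3]=0x4f (little-endian) → word 0x4f889315
rsvd [0+:6] = (word>>0) & 0x3f = 21  ←
lvl [6+:24] = (word>>6) & 0xffffff = 4072012
kind [30+:2] = (word>>30) & 0x3 = 1

21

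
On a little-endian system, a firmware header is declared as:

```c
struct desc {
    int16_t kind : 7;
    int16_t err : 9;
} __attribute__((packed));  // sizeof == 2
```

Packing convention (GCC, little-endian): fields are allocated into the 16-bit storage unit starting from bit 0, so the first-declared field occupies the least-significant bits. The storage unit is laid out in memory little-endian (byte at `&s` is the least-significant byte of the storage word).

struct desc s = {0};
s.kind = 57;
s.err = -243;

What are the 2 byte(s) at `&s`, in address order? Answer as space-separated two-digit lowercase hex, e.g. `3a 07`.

kind:7 = 57 → 0x39 << 0 → word 0x0039
err:9 = -243 → 0x10d << 7 → word 0x86b9
word = 0x86b9 → little-endian bytes:
  [0]=0xb9  [1]=0x86

b9 86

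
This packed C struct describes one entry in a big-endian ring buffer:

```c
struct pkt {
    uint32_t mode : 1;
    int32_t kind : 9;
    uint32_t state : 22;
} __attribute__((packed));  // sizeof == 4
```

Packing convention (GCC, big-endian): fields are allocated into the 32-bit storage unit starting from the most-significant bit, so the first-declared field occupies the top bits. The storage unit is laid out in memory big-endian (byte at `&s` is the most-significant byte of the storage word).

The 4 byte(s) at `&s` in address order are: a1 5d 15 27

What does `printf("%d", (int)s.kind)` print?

133

[0]=0xa1 [1]=0x5d [2]=0x15 [3]=0x27 (big-endian) → word 0xa15d1527
mode [31+:1] = (word>>31) & 0x1 = 1
kind [22+:9] = (word>>22) & 0x1ff = 133  ←
state [0+:22] = (word>>0) & 0x3fffff = 1905959
kind signed 9b, MSB=0: value = 133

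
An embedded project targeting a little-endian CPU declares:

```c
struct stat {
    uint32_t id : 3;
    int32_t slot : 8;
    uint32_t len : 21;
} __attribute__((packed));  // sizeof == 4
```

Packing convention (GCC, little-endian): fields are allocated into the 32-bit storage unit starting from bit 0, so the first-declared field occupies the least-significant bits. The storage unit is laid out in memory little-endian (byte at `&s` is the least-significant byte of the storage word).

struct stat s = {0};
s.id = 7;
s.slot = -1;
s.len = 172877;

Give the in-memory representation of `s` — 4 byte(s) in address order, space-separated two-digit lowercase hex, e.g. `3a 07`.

ff 6f 1a 15

id:3 = 7 → 0x7 << 0 → word 0x00000007
slot:8 = -1 → 0xff << 3 → word 0x000007ff
len:21 = 172877 → 0x2a34d << 11 → word 0x151a6fff
word = 0x151a6fff → little-endian bytes:
  [0]=0xff  [1]=0x6f  [2]=0x1a  [3]=0x15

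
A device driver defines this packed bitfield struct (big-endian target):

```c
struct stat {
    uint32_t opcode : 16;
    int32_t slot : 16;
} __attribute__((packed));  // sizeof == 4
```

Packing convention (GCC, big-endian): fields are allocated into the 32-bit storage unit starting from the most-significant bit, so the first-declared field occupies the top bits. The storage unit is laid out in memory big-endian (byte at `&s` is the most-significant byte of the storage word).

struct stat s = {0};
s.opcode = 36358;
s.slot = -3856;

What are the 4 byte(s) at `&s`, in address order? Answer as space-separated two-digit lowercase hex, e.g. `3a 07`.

[16+:16] opcode=36358 & 0xffff = 0x8e06; word=0x8e060000
[0+:16] slot=-3856 & 0xffff = 0xf0f0; word=0x8e06f0f0
word = 0x8e06f0f0 → big-endian bytes:
  [0]=0x8e  [1]=0x06  [2]=0xf0  [3]=0xf0

8e 06 f0 f0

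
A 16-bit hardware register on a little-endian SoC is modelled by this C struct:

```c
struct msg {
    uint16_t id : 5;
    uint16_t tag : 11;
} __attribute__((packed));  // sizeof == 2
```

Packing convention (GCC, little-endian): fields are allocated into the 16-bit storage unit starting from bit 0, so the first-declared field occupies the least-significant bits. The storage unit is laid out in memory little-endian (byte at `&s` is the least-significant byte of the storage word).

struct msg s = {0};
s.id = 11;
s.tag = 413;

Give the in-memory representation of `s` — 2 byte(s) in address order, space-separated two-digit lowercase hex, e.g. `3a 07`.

[0+:5] id=11 & 0x1f = 0xb; word=0x000b
[5+:11] tag=413 & 0x7ff = 0x19d; word=0x33ab
word = 0x33ab → little-endian bytes:
  [0]=0xab  [1]=0x33

ab 33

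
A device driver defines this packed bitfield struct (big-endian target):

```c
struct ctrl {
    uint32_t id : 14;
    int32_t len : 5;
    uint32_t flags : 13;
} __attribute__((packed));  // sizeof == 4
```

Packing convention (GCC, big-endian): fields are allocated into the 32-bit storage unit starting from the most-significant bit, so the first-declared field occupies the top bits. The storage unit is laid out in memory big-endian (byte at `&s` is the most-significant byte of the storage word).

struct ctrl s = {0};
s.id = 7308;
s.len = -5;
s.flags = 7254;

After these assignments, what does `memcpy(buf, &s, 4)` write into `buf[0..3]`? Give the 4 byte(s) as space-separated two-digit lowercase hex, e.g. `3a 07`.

[18+:14] id=7308 & 0x3fff = 0x1c8c; word=0x72300000
[13+:5] len=-5 & 0x1f = 0x1b; word=0x72336000
[0+:13] flags=7254 & 0x1fff = 0x1c56; word=0x72337c56
word = 0x72337c56 → big-endian bytes:
  [0]=0x72  [1]=0x33  [2]=0x7c  [3]=0x56

72 33 7c 56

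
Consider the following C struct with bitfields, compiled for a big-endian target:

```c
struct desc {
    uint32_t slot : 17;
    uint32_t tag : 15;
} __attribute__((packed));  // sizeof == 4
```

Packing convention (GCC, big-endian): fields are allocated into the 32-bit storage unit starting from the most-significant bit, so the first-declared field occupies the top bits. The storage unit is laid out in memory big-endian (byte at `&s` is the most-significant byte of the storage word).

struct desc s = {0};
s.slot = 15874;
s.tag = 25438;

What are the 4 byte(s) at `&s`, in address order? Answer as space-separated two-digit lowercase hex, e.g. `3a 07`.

1f 01 63 5e

[15+:17] slot=15874 & 0x1ffff = 0x3e02; word=0x1f010000
[0+:15] tag=25438 & 0x7fff = 0x635e; word=0x1f01635e
word = 0x1f01635e → big-endian bytes:
  [0]=0x1f  [1]=0x01  [2]=0x63  [3]=0x5e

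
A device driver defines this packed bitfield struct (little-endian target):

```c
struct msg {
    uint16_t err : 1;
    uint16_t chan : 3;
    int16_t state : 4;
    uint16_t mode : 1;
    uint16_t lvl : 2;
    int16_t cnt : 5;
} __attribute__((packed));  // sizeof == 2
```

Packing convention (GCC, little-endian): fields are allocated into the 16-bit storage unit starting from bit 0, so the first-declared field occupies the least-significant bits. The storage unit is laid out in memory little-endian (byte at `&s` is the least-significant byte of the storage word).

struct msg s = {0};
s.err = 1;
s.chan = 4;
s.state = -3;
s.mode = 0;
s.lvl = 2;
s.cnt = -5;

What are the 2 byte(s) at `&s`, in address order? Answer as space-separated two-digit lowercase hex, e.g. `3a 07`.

d9 dc

err (1b) val=1 bits=0x1 at bit 0: 0x0001
chan (3b) val=4 bits=0x4 at bit 1: 0x0009
state (4b) val=-3 bits=0xd at bit 4: 0x00d9
mode (1b) val=0 bits=0x0 at bit 8: 0x00d9
lvl (2b) val=2 bits=0x2 at bit 9: 0x04d9
cnt (5b) val=-5 bits=0x1b at bit 11: 0xdcd9
word = 0xdcd9 → little-endian bytes:
  [0]=0xd9  [1]=0xdc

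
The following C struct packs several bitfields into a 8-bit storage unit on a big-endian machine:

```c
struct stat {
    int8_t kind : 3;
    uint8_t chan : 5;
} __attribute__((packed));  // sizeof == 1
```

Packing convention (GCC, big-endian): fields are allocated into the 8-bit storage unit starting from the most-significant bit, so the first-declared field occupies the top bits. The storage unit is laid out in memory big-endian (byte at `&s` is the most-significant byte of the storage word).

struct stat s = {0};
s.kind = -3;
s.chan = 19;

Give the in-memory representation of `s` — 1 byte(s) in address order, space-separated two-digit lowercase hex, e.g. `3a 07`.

[5+:3] kind=-3 & 0x7 = 0x5; word=0xa0
[0+:5] chan=19 & 0x1f = 0x13; word=0xb3
word = 0xb3 → big-endian bytes:
  [0]=0xb3

b3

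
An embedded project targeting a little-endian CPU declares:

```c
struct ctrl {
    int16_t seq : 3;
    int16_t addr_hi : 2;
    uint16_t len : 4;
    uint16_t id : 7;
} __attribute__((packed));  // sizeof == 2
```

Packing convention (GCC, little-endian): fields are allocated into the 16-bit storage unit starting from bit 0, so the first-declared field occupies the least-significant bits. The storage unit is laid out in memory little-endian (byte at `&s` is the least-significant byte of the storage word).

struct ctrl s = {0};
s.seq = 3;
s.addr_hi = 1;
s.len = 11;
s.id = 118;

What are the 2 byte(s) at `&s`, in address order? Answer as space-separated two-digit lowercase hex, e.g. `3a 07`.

seq:3 = 3 → 0x3 << 0 → word 0x0003
addr_hi:2 = 1 → 0x1 << 3 → word 0x000b
len:4 = 11 → 0xb << 5 → word 0x016b
id:7 = 118 → 0x76 << 9 → word 0xed6b
word = 0xed6b → little-endian bytes:
  [0]=0x6b  [1]=0xed

6b ed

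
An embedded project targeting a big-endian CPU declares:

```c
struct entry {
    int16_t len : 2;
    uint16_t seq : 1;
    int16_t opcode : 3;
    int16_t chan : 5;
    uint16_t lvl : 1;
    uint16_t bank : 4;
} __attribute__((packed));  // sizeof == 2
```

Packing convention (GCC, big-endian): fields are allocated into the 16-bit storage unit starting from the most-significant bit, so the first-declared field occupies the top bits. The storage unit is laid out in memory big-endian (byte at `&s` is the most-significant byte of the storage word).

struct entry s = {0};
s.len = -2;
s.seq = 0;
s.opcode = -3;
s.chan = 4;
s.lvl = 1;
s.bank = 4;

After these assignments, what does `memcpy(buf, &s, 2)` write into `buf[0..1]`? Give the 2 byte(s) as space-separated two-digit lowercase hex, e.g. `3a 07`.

94 94

len:2 = -2 → 0x2 << 14 → word 0x8000
seq:1 = 0 → 0x0 << 13 → word 0x8000
opcode:3 = -3 → 0x5 << 10 → word 0x9400
chan:5 = 4 → 0x4 << 5 → word 0x9480
lvl:1 = 1 → 0x1 << 4 → word 0x9490
bank:4 = 4 → 0x4 << 0 → word 0x9494
word = 0x9494 → big-endian bytes:
  [0]=0x94  [1]=0x94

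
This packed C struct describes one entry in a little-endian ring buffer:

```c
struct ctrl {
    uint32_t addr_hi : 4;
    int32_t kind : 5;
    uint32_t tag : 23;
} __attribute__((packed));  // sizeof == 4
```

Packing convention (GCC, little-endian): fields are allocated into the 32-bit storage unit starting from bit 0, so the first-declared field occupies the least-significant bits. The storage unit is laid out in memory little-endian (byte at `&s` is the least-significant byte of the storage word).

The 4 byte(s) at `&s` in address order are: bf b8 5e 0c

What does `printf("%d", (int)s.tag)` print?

405340

[0]=0xbf [1]=0xb8 [2]=0x5e [3]=0x0c (little-endian) → word 0x0c5eb8bf
addr_hi [0+:4] = (word>>0) & 0xf = 15
kind [4+:5] = (word>>4) & 0x1f = 11
tag [9+:23] = (word>>9) & 0x7fffff = 405340  ←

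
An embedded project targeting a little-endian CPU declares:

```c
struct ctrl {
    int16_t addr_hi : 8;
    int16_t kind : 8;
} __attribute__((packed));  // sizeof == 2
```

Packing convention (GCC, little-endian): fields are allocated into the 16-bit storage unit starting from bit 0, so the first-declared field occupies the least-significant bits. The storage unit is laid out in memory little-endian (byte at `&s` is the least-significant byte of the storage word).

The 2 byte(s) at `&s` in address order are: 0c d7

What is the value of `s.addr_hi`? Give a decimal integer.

12

[0]=0x0c [1]=0xd7 (little-endian) → word 0xd70c
addr_hi [0+:8] = (word>>0) & 0xff = 12  ←
kind [8+:8] = (word>>8) & 0xff = 215
addr_hi signed 8b, MSB=0: value = 12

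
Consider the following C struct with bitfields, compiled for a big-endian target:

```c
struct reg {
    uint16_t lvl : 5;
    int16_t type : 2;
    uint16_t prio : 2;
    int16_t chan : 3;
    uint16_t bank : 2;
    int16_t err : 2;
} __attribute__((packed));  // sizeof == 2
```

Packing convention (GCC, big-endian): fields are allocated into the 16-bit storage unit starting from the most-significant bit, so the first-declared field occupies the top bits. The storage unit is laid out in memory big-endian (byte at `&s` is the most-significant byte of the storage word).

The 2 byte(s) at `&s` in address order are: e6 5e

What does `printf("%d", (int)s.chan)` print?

-3

[0]=0xe6 [1]=0x5e (big-endian) → word 0xe65e
lvl [11+:5] = (word>>11) & 0x1f = 28
type [9+:2] = (word>>9) & 0x3 = 3
prio [7+:2] = (word>>7) & 0x3 = 0
chan [4+:3] = (word>>4) & 0x7 = 5  ←
bank [2+:2] = (word>>2) & 0x3 = 3
err [0+:2] = (word>>0) & 0x3 = 2
chan signed 3b, MSB=1: 5 - 8 = -3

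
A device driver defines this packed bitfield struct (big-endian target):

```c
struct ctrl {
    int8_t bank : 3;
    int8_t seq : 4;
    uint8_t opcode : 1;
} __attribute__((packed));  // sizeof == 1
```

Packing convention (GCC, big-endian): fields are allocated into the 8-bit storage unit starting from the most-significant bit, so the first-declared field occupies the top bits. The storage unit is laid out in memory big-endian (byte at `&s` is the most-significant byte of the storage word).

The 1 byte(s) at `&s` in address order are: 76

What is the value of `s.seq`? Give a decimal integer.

[0]=0x76 (big-endian) → word 0x76
bank [5+:3] = (word>>5) & 0x7 = 3
seq [1+:4] = (word>>1) & 0xf = 11  ←
opcode [0+:1] = (word>>0) & 0x1 = 0
seq signed 4b, MSB=1: 11 - 16 = -5

-5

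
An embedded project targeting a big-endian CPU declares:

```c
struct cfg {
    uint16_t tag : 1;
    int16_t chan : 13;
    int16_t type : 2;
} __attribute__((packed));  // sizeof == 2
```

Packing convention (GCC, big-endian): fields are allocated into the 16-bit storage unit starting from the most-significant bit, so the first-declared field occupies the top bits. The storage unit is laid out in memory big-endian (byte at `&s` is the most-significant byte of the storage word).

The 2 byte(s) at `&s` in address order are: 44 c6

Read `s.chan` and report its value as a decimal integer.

[0]=0x44 [1]=0xc6 (big-endian) → word 0x44c6
tag:1 @ bit 15 → (0x44c6>>15)&0x1 = 0x0
chan:13 @ bit 2 → (0x44c6>>2)&0x1fff = 0x1131  ←
type:2 @ bit 0 → (0x44c6>>0)&0x3 = 0x2
chan signed 13b, MSB=1: 4401 - 8192 = -3791

-3791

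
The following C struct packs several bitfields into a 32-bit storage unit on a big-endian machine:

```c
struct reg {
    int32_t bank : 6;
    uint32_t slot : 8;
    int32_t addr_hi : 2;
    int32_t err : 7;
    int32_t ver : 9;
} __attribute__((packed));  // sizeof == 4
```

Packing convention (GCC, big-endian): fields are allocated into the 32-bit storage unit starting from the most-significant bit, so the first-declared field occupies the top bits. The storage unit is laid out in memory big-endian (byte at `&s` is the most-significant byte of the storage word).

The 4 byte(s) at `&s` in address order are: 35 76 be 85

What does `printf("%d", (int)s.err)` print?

[0]=0x35 [1]=0x76 [2]=0xbe [3]=0x85 (big-endian) → word 0x3576be85
bank [26+:6] = (word>>26) & 0x3f = 13
slot [18+:8] = (word>>18) & 0xff = 93
addr_hi [16+:2] = (word>>16) & 0x3 = 2
err [9+:7] = (word>>9) & 0x7f = 95  ←
ver [0+:9] = (word>>0) & 0x1ff = 133
err signed 7b, MSB=1: 95 - 128 = -33

-33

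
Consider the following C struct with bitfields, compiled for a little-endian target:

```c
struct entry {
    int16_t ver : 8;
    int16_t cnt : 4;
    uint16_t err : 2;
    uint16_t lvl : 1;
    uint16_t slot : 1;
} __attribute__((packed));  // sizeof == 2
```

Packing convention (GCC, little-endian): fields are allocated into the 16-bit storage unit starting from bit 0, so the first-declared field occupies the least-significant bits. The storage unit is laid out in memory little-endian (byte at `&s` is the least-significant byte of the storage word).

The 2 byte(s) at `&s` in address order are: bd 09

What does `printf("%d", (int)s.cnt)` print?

[0]=0xbd [1]=0x09 (little-endian) → word 0x09bd
ver [0+:8] = (word>>0) & 0xff = 189
cnt [8+:4] = (word>>8) & 0xf = 9  ←
err [12+:2] = (word>>12) & 0x3 = 0
lvl [14+:1] = (word>>14) & 0x1 = 0
slot [15+:1] = (word>>15) & 0x1 = 0
cnt signed 4b, MSB=1: 9 - 16 = -7

-7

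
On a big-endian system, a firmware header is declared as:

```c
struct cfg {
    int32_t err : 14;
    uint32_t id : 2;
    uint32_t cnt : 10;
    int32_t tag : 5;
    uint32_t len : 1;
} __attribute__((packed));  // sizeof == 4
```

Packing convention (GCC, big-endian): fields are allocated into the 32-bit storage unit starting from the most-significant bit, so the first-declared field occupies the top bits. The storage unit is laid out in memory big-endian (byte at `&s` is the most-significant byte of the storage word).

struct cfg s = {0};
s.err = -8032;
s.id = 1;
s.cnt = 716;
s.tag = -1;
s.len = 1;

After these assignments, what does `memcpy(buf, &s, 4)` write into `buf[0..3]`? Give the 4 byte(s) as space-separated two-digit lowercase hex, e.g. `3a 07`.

82 81 b3 3f

err:14 = -8032 → 0x20a0 << 18 → word 0x82800000
id:2 = 1 → 0x1 << 16 → word 0x82810000
cnt:10 = 716 → 0x2cc << 6 → word 0x8281b300
tag:5 = -1 → 0x1f << 1 → word 0x8281b33e
len:1 = 1 → 0x1 << 0 → word 0x8281b33f
word = 0x8281b33f → big-endian bytes:
  [0]=0x82  [1]=0x81  [2]=0xb3  [3]=0x3f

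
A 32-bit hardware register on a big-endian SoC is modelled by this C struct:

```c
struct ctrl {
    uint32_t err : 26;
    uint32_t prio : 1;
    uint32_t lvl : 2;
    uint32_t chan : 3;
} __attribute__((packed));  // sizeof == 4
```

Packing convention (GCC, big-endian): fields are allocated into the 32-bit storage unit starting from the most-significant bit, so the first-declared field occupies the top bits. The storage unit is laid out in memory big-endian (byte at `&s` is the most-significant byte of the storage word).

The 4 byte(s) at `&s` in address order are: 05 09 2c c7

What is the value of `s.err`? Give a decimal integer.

1320115

[0]=0x05 [1]=0x09 [2]=0x2c [3]=0xc7 (big-endian) → word 0x05092cc7
err [6+:26] = (word>>6) & 0x3ffffff = 1320115  ←
prio [5+:1] = (word>>5) & 0x1 = 0
lvl [3+:2] = (word>>3) & 0x3 = 0
chan [0+:3] = (word>>0) & 0x7 = 7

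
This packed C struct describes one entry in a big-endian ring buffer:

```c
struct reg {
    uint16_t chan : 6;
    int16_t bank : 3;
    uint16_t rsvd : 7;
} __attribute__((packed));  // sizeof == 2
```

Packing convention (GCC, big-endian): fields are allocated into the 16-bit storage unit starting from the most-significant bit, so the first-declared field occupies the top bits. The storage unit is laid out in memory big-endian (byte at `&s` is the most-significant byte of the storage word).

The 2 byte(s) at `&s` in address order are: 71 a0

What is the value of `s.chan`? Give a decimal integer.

28

[0]=0x71 [1]=0xa0 (big-endian) → word 0x71a0
chan:6 @ bit 10 → (0x71a0>>10)&0x3f = 0x1c  ←
bank:3 @ bit 7 → (0x71a0>>7)&0x7 = 0x3
rsvd:7 @ bit 0 → (0x71a0>>0)&0x7f = 0x20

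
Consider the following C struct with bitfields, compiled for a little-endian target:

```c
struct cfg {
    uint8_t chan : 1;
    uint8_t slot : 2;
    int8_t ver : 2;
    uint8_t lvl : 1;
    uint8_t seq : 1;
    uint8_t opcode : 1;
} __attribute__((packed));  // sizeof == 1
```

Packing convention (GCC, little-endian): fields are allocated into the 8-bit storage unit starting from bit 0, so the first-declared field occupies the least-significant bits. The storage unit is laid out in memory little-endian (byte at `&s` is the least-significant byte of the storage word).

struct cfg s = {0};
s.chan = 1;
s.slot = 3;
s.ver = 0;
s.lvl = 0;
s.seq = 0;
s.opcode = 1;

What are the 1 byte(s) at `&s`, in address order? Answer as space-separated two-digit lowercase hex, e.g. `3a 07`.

87

chan:1 = 1 → 0x1 << 0 → word 0x01
slot:2 = 3 → 0x3 << 1 → word 0x07
ver:2 = 0 → 0x0 << 3 → word 0x07
lvl:1 = 0 → 0x0 << 5 → word 0x07
seq:1 = 0 → 0x0 << 6 → word 0x07
opcode:1 = 1 → 0x1 << 7 → word 0x87
word = 0x87 → little-endian bytes:
  [0]=0x87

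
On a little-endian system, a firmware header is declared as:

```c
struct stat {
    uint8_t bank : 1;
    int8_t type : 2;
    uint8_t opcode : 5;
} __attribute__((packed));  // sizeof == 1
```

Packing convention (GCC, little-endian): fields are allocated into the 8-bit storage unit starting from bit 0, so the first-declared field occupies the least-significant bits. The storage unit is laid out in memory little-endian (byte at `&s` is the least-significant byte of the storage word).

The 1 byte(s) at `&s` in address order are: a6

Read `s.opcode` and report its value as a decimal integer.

[0]=0xa6 (little-endian) → word 0xa6
bank [0+:1] = (word>>0) & 0x1 = 0
type [1+:2] = (word>>1) & 0x3 = 3
opcode [3+:5] = (word>>3) & 0x1f = 20  ←

20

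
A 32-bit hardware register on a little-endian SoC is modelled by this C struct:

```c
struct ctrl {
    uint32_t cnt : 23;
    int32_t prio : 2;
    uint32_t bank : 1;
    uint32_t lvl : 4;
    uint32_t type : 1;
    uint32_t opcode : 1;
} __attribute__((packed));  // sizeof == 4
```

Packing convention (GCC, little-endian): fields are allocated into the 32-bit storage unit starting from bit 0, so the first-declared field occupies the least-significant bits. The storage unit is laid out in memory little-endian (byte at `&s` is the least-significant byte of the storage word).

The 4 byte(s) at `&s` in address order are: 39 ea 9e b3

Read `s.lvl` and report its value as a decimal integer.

12

[0]=0x39 [1]=0xea [2]=0x9e [3]=0xb3 (little-endian) → word 0xb39eea39
cnt:23 @ bit 0 → (0xb39eea39>>0)&0x7fffff = 0x1eea39
prio:2 @ bit 23 → (0xb39eea39>>23)&0x3 = 0x3
bank:1 @ bit 25 → (0xb39eea39>>25)&0x1 = 0x1
lvl:4 @ bit 26 → (0xb39eea39>>26)&0xf = 0xc  ←
type:1 @ bit 30 → (0xb39eea39>>30)&0x1 = 0x0
opcode:1 @ bit 31 → (0xb39eea39>>31)&0x1 = 0x1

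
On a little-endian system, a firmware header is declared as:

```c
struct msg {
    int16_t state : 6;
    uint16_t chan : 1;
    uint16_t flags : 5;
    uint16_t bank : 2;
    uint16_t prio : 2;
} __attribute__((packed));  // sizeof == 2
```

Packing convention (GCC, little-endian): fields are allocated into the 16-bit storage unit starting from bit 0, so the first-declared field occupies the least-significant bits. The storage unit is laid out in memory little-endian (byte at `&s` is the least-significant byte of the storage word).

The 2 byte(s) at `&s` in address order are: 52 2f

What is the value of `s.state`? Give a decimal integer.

18

[0]=0x52 [1]=0x2f (little-endian) → word 0x2f52
state:6 @ bit 0 → (0x2f52>>0)&0x3f = 0x12  ←
chan:1 @ bit 6 → (0x2f52>>6)&0x1 = 0x1
flags:5 @ bit 7 → (0x2f52>>7)&0x1f = 0x1e
bank:2 @ bit 12 → (0x2f52>>12)&0x3 = 0x2
prio:2 @ bit 14 → (0x2f52>>14)&0x3 = 0x0
state signed 6b, MSB=0: value = 18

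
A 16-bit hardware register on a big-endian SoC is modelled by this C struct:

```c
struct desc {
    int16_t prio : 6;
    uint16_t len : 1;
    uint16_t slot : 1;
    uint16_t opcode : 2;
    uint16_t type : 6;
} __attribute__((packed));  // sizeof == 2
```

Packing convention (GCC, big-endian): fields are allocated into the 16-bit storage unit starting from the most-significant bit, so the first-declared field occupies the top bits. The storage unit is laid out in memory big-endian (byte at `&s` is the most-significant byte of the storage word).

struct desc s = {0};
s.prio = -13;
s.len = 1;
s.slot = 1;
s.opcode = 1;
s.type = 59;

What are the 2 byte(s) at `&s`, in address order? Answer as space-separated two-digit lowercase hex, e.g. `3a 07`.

cf 7b

[10+:6] prio=-13 & 0x3f = 0x33; word=0xcc00
[9+:1] len=1 & 0x1 = 0x1; word=0xce00
[8+:1] slot=1 & 0x1 = 0x1; word=0xcf00
[6+:2] opcode=1 & 0x3 = 0x1; word=0xcf40
[0+:6] type=59 & 0x3f = 0x3b; word=0xcf7b
word = 0xcf7b → big-endian bytes:
  [0]=0xcf  [1]=0x7b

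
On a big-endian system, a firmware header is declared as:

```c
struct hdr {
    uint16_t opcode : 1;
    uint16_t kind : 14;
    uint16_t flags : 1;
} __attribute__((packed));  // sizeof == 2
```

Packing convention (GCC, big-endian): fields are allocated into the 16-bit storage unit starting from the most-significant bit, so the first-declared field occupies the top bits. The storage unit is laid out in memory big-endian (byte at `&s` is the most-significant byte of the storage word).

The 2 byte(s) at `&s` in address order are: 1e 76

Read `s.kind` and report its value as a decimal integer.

3899

[0]=0x1e [1]=0x76 (big-endian) → word 0x1e76
opcode [15+:1] = (word>>15) & 0x1 = 0
kind [1+:14] = (word>>1) & 0x3fff = 3899  ←
flags [0+:1] = (word>>0) & 0x1 = 0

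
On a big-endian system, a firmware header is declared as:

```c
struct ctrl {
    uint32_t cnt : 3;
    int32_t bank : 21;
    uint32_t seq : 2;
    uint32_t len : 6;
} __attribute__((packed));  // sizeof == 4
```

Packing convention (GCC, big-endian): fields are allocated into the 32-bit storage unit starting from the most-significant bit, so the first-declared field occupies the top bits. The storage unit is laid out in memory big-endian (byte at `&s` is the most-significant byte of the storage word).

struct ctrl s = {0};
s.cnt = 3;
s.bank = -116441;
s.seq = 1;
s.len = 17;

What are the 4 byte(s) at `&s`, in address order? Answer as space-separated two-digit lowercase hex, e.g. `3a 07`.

cnt:3 = 3 → 0x3 << 29 → word 0x60000000
bank:21 = -116441 → 0x1e3927 << 8 → word 0x7e392700
seq:2 = 1 → 0x1 << 6 → word 0x7e392740
len:6 = 17 → 0x11 << 0 → word 0x7e392751
word = 0x7e392751 → big-endian bytes:
  [0]=0x7e  [1]=0x39  [2]=0x27  [3]=0x51

7e 39 27 51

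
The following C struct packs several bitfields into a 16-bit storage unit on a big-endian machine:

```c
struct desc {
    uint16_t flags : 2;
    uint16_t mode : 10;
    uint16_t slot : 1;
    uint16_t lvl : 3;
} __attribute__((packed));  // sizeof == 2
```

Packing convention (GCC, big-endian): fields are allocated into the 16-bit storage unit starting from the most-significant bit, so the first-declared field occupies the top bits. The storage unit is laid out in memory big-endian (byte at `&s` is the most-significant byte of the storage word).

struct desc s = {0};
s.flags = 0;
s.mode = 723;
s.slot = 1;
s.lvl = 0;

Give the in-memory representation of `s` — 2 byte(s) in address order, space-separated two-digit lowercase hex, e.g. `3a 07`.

[14+:2] flags=0 & 0x3 = 0x0; word=0x0000
[4+:10] mode=723 & 0x3ff = 0x2d3; word=0x2d30
[3+:1] slot=1 & 0x1 = 0x1; word=0x2d38
[0+:3] lvl=0 & 0x7 = 0x0; word=0x2d38
word = 0x2d38 → big-endian bytes:
  [0]=0x2d  [1]=0x38

2d 38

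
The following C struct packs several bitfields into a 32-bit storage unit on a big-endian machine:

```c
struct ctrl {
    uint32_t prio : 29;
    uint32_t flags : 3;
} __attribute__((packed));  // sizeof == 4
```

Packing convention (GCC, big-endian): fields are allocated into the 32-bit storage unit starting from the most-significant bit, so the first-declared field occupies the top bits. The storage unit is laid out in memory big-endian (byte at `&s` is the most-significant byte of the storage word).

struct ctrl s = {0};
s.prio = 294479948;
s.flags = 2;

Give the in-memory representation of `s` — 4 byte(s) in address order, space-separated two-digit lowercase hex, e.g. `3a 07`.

8c 6b 42 62

prio (29b) val=294479948 bits=0x118d684c at bit 3: 0x8c6b4260
flags (3b) val=2 bits=0x2 at bit 0: 0x8c6b4262
word = 0x8c6b4262 → big-endian bytes:
  [0]=0x8c  [1]=0x6b  [2]=0x42  [3]=0x62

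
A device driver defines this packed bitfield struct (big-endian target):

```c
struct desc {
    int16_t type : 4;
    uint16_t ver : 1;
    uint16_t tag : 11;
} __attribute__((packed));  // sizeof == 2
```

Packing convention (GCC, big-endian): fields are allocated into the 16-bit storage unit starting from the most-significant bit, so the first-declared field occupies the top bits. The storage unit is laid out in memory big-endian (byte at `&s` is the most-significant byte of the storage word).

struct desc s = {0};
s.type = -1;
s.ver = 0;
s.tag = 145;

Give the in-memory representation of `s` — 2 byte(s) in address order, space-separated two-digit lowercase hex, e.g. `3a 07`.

f0 91

[12+:4] type=-1 & 0xf = 0xf; word=0xf000
[11+:1] ver=0 & 0x1 = 0x0; word=0xf000
[0+:11] tag=145 & 0x7ff = 0x91; word=0xf091
word = 0xf091 → big-endian bytes:
  [0]=0xf0  [1]=0x91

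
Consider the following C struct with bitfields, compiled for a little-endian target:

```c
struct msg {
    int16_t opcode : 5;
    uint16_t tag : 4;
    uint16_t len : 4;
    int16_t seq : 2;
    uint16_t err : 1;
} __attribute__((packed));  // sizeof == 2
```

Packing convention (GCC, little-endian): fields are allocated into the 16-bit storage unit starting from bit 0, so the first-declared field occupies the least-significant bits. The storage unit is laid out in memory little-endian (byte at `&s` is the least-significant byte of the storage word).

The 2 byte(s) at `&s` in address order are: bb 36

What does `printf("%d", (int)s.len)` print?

11

[0]=0xbb [1]=0x36 (little-endian) → word 0x36bb
opcode:5 @ bit 0 → (0x36bb>>0)&0x1f = 0x1b
tag:4 @ bit 5 → (0x36bb>>5)&0xf = 0x5
len:4 @ bit 9 → (0x36bb>>9)&0xf = 0xb  ←
seq:2 @ bit 13 → (0x36bb>>13)&0x3 = 0x1
err:1 @ bit 15 → (0x36bb>>15)&0x1 = 0x0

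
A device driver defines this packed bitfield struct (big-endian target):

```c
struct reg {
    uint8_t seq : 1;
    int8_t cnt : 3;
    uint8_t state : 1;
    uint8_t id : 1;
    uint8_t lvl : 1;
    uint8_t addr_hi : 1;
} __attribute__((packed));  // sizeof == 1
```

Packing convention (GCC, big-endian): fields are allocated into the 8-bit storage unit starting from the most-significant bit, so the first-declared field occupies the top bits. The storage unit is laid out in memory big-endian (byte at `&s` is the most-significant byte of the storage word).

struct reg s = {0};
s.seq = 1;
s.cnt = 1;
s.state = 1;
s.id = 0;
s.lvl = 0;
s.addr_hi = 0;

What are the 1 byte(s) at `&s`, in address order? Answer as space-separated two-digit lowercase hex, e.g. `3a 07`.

seq:1 = 1 → 0x1 << 7 → word 0x80
cnt:3 = 1 → 0x1 << 4 → word 0x90
state:1 = 1 → 0x1 << 3 → word 0x98
id:1 = 0 → 0x0 << 2 → word 0x98
lvl:1 = 0 → 0x0 << 1 → word 0x98
addr_hi:1 = 0 → 0x0 << 0 → word 0x98
word = 0x98 → big-endian bytes:
  [0]=0x98

98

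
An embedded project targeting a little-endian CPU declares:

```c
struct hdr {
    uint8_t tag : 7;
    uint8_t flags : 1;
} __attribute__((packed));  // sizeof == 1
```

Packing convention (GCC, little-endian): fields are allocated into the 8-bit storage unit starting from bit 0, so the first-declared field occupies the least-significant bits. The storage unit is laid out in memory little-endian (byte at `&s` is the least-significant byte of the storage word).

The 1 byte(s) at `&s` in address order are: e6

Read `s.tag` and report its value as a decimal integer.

[0]=0xe6 (little-endian) → word 0xe6
tag [0+:7] = (word>>0) & 0x7f = 102  ←
flags [7+:1] = (word>>7) & 0x1 = 1

102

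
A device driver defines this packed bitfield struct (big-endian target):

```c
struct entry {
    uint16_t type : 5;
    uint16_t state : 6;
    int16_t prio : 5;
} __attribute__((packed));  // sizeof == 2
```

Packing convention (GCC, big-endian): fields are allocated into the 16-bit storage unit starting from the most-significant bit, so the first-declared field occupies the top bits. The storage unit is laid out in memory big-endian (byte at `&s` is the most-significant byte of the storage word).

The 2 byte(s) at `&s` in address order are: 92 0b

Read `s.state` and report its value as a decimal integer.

16

[0]=0x92 [1]=0x0b (big-endian) → word 0x920b
type:5 @ bit 11 → (0x920b>>11)&0x1f = 0x12
state:6 @ bit 5 → (0x920b>>5)&0x3f = 0x10  ←
prio:5 @ bit 0 → (0x920b>>0)&0x1f = 0xb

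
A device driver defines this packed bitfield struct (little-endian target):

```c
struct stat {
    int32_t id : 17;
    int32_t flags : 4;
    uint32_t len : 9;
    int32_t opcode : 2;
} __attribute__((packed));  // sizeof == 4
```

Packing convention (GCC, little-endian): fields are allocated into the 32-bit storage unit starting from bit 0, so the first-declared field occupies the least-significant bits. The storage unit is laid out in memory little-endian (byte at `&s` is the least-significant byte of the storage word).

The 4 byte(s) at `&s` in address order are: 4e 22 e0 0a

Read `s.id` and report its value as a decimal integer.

8782

[0]=0x4e [1]=0x22 [2]=0xe0 [3]=0x0a (little-endian) → word 0x0ae0224e
id [0+:17] = (word>>0) & 0x1ffff = 8782  ←
flags [17+:4] = (word>>17) & 0xf = 0
len [21+:9] = (word>>21) & 0x1ff = 87
opcode [30+:2] = (word>>30) & 0x3 = 0
id signed 17b, MSB=0: value = 8782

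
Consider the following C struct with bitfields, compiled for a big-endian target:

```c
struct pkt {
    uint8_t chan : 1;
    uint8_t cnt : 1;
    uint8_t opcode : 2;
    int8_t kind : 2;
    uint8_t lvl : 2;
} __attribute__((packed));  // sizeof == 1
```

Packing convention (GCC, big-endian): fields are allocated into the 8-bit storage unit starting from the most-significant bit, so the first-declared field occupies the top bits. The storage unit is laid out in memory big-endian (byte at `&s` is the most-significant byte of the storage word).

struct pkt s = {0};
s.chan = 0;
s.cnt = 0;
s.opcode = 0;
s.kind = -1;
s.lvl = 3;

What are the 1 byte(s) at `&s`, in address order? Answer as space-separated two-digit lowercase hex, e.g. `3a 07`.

0f

chan:1 = 0 → 0x0 << 7 → word 0x00
cnt:1 = 0 → 0x0 << 6 → word 0x00
opcode:2 = 0 → 0x0 << 4 → word 0x00
kind:2 = -1 → 0x3 << 2 → word 0x0c
lvl:2 = 3 → 0x3 << 0 → word 0x0f
word = 0x0f → big-endian bytes:
  [0]=0x0f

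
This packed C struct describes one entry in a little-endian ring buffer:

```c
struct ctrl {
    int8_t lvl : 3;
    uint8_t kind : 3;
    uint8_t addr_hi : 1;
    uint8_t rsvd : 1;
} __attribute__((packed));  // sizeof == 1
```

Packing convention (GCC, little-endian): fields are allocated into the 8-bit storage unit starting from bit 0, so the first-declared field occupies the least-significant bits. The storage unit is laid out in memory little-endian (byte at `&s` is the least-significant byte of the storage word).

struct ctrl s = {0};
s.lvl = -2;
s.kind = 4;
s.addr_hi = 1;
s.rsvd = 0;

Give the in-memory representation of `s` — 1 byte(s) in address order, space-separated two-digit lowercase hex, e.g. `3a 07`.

66

lvl (3b) val=-2 bits=0x6 at bit 0: 0x06
kind (3b) val=4 bits=0x4 at bit 3: 0x26
addr_hi (1b) val=1 bits=0x1 at bit 6: 0x66
rsvd (1b) val=0 bits=0x0 at bit 7: 0x66
word = 0x66 → little-endian bytes:
  [0]=0x66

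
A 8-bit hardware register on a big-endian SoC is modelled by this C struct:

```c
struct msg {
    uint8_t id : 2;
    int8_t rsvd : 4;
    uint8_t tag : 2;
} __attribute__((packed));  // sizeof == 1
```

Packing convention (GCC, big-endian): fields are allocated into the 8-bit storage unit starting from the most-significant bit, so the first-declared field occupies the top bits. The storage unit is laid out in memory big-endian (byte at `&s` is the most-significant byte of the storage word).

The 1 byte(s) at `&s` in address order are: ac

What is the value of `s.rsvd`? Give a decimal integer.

[0]=0xac (big-endian) → word 0xac
id [6+:2] = (word>>6) & 0x3 = 2
rsvd [2+:4] = (word>>2) & 0xf = 11  ←
tag [0+:2] = (word>>0) & 0x3 = 0
rsvd signed 4b, MSB=1: 11 - 16 = -5

-5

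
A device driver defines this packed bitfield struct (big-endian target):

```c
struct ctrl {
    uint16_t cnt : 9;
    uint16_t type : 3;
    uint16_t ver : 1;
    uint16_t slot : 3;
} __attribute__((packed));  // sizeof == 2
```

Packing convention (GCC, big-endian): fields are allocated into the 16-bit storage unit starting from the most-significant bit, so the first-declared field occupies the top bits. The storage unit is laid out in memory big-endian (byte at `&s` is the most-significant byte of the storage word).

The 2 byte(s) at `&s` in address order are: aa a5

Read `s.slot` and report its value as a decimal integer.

[0]=0xaa [1]=0xa5 (big-endian) → word 0xaaa5
cnt:9 @ bit 7 → (0xaaa5>>7)&0x1ff = 0x155
type:3 @ bit 4 → (0xaaa5>>4)&0x7 = 0x2
ver:1 @ bit 3 → (0xaaa5>>3)&0x1 = 0x0
slot:3 @ bit 0 → (0xaaa5>>0)&0x7 = 0x5  ←

5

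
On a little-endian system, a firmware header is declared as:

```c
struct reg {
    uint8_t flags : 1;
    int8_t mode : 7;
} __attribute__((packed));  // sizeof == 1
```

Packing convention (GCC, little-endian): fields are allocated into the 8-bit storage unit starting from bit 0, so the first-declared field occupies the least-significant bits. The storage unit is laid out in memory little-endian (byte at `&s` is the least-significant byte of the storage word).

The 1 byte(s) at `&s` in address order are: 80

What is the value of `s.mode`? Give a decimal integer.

-64

[0]=0x80 (little-endian) → word 0x80
flags [0+:1] = (word>>0) & 0x1 = 0
mode [1+:7] = (word>>1) & 0x7f = 64  ←
mode signed 7b, MSB=1: 64 - 128 = -64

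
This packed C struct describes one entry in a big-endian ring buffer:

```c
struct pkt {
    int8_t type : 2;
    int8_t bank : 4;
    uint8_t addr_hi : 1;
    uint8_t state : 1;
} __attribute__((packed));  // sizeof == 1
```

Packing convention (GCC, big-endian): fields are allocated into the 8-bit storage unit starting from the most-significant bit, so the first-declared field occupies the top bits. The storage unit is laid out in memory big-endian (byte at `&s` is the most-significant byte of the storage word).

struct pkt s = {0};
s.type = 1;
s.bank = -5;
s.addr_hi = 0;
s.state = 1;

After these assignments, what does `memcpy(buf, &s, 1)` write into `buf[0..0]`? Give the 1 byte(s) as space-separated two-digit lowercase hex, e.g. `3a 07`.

6d

type:2 = 1 → 0x1 << 6 → word 0x40
bank:4 = -5 → 0xb << 2 → word 0x6c
addr_hi:1 = 0 → 0x0 << 1 → word 0x6c
state:1 = 1 → 0x1 << 0 → word 0x6d
word = 0x6d → big-endian bytes:
  [0]=0x6d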